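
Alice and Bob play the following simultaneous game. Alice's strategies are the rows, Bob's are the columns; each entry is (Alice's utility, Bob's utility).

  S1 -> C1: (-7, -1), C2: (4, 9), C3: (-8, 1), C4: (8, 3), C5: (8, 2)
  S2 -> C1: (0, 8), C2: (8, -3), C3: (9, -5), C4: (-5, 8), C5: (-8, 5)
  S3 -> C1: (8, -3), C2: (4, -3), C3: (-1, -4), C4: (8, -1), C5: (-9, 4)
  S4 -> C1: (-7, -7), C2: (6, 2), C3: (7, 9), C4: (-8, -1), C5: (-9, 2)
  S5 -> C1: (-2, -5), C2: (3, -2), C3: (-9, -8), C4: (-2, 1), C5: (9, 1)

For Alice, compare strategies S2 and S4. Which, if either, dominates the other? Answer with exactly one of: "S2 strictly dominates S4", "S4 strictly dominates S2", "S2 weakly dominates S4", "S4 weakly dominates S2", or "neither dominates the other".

S2 strictly dominates S4

Compare S2 to S4 across each opponent action: C1: 0>-7, C2: 8>6, C3: 9>7, C4: -5>-8, C5: -8>-9.
S2 gives a strictly higher payoff against each opponent action, so S2 strictly dominates S4.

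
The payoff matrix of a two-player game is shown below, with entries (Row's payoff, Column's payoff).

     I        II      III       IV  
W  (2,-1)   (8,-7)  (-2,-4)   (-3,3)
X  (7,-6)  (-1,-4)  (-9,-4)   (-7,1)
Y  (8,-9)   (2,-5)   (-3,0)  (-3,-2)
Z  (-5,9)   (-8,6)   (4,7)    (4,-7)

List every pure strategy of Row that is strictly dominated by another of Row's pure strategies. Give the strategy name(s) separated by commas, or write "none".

W: no other strategy beats it everywhere (X at II (8>-1); Y at II (8>2); Z at I (2>-5)).
X: dominated, since Y does at least as well everywhere (I: 8>7, II: 2>-1, III: -3>-9, IV: -3>-7).
Y: no other strategy beats it everywhere (W at I (8>2); X at I (8>7); Z at I (8>-5)).
Z is not dominated — it holds its own against W at III (4>-2); X at III (4>-9); Y at III (4>-3).

X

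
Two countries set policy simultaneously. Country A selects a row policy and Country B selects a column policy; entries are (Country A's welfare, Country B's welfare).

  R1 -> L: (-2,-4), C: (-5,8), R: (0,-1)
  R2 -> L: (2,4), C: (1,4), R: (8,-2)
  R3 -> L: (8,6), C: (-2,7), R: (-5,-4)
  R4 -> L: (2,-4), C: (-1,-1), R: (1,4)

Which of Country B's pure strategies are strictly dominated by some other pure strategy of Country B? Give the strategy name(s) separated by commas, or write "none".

none

L: no other strategy beats it everywhere (C at R2 (4=4); R at R2 (4>-2)).
C: no other strategy beats it everywhere (L at R1 (8>-4); R at R1 (8>-1)).
Nothing dominates R: L at R1 (-1>-4); C at R4 (4>-1).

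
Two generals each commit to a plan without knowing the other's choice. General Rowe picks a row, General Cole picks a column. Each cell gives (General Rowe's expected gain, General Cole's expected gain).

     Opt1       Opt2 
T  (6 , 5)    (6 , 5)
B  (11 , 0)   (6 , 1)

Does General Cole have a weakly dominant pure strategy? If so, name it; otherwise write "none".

Opt2

Opt2 vs Opt1: T: 5=5, B: 1>0.
Opt2 is at least as good as every other strategy against every opponent action, so it is weakly dominant.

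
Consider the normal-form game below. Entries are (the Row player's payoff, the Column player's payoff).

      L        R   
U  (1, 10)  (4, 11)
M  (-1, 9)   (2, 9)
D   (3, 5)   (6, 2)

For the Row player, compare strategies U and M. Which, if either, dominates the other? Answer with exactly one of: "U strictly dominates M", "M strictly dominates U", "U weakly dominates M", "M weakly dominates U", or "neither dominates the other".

U strictly dominates M

U's payoffs vs M's, by the Column player's action — L: 1>-1, R: 4>2.
Every comparison favours U, so U strictly dominates M.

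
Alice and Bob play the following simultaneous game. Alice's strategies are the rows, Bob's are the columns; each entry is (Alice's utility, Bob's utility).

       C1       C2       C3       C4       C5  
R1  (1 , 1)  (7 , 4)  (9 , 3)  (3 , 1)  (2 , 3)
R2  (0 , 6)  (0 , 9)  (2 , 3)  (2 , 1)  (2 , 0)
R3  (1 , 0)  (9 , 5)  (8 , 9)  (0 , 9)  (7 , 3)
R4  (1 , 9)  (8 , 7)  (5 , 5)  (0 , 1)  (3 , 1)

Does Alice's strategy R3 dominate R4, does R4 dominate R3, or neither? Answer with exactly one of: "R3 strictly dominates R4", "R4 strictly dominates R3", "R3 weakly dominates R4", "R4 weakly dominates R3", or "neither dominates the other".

Compare R3 to R4 across each opponent action: C1: 1=1, C2: 9>8, C3: 8>5, C4: 0=0, C5: 7>3.
R3 is at least as good everywhere and strictly better somewhere (tied only at C1, C4), so R3 weakly but not strictly dominates R4.

R3 weakly dominates R4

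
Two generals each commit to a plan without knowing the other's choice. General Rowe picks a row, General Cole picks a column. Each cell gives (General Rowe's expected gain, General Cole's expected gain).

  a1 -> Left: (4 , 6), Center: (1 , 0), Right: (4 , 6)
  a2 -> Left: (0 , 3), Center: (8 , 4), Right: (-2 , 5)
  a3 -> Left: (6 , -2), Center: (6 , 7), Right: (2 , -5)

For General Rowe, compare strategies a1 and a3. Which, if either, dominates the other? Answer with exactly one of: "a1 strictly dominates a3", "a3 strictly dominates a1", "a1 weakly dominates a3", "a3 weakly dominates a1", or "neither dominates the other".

Compare a1 to a3 across every action of General Cole: Left: 4<6, Center: 1<6, Right: 4>2.
a1 does better at Right but worse at Left, Center; neither strategy dominates the other.

neither dominates the other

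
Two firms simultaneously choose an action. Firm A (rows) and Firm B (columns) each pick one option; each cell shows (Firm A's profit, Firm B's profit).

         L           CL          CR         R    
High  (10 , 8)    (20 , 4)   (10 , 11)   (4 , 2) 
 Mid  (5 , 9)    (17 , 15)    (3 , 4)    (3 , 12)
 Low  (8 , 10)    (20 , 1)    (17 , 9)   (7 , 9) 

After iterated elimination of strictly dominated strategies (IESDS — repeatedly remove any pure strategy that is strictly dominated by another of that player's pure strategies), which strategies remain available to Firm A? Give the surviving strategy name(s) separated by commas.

For Firm A, High strictly dominates Mid on the remaining columns (L: 10>5, CL: 20>17, CR: 10>3, R: 4>3); eliminate Mid.
Firm B's strategy CL is strictly dominated by L (High: 8>4, Low: 10>1) and is removed.
Firm B's strategy R is strictly dominated by L (High: 8>2, Low: 10>9) and is removed.
Among the remaining strategies, none is strictly dominated by another pure strategy of the same player, so the elimination stops.
Surviving strategies — Firm A: {High, Low}; Firm B: {L, CR}.

High, Low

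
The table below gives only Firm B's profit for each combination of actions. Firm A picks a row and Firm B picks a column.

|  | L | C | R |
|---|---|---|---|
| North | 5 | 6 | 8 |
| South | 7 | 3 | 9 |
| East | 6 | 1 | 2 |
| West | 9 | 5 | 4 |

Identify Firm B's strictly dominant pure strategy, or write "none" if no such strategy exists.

none

L fails to dominate C at North (5<6).
C fails to dominate L at South (3<7).
R fails to dominate L at East (2<6).
No single strategy dominates all the others.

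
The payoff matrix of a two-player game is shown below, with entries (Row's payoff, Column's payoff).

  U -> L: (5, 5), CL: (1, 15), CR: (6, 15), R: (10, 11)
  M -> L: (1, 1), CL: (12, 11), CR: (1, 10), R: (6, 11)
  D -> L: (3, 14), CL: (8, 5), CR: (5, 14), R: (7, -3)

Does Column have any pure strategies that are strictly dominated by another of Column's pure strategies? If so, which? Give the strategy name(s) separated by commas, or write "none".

none

L: no other strategy beats it everywhere (CL at D (14>5); CR at D (14=14); R at D (14>-3)).
CL: no other strategy beats it everywhere (L at U (15>5); CR at U (15=15); R at U (15>11)).
CR is not dominated — it holds its own against L at U (15>5); CL at U (15=15); R at U (15>11).
R: no other strategy beats it everywhere (L at U (11>5); CL at M (11=11); CR at M (11>10)).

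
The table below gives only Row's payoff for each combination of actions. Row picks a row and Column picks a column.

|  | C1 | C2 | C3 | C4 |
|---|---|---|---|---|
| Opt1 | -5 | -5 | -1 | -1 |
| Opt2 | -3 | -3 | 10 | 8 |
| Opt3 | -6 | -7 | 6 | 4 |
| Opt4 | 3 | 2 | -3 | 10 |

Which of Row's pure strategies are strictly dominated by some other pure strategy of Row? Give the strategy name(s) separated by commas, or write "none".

Opt1, Opt3

Opt1 is strictly dominated by Opt2 (C1: -3>-5, C2: -3>-5, C3: 10>-1, C4: 8>-1).
Opt2: no other strategy beats it everywhere (Opt1 at C1 (-3>-5); Opt3 at C1 (-3>-6); Opt4 at C3 (10>-3)).
Opt3: dominated, since Opt2 does at least as well everywhere (C1: -3>-6, C2: -3>-7, C3: 10>6, C4: 8>4).
Nothing dominates Opt4: Opt1 at C1 (3>-5); Opt2 at C1 (3>-3); Opt3 at C1 (3>-6).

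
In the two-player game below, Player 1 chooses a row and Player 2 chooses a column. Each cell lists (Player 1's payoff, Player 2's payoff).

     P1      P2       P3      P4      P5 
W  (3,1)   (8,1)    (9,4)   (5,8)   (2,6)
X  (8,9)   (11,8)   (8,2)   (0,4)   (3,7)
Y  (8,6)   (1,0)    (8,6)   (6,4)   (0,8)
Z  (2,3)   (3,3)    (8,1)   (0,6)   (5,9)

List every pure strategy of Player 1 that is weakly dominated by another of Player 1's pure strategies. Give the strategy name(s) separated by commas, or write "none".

W is not dominated — it holds its own against X at P3 (9>8); Y at P2 (8>1); Z at P1 (3>2).
X is not dominated — it holds its own against W at P1 (8>3); Y at P2 (11>1); Z at P1 (8>2).
Y is not dominated — it holds its own against W at P1 (8>3); X at P4 (6>0); Z at P1 (8>2).
Z is not dominated — it holds its own against W at P5 (5>2); X at P5 (5>3); Y at P2 (3>1).

none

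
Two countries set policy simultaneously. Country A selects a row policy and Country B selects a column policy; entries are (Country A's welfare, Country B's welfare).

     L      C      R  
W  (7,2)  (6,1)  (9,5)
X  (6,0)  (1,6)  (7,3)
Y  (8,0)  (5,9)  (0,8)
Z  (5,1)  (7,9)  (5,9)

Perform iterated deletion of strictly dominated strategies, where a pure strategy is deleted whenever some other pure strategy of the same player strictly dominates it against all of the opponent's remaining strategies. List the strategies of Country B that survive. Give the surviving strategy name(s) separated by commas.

Row X is eliminated: W beats it against every remaining column (L: 7>6, C: 6>1, R: 9>7).
For Country B, R strictly dominates L on the remaining rows (W: 5>2, Y: 8>0, Z: 9>1); eliminate L.
Country A's strategy Y is strictly dominated by W (C: 6>5, R: 9>0) and is removed.
Among the remaining strategies, none is strictly dominated by another pure strategy of the same player, so the elimination stops.
Surviving strategies — Country A: {W, Z}; Country B: {C, R}.

C, R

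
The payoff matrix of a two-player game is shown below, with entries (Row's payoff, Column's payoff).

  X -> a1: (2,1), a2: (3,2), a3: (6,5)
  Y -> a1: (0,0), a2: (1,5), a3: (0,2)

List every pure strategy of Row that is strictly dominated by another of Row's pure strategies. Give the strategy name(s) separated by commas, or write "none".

X: no other strategy beats it everywhere (Y at a1 (2>0)).
X strictly dominates Y — a1: 2>0, a2: 3>1, a3: 6>0.

Y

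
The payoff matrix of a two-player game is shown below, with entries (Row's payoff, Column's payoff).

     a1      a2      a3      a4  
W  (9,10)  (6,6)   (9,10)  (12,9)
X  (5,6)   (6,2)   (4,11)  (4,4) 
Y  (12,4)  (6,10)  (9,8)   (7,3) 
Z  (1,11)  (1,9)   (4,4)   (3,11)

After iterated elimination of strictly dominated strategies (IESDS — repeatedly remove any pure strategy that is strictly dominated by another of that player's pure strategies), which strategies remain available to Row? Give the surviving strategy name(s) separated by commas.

Row Z is eliminated: W beats it against every remaining column (a1: 9>1, a2: 6>1, a3: 9>4, a4: 12>3).
For Column, a1 strictly dominates a4 on the remaining rows (W: 10>9, X: 6>4, Y: 4>3); eliminate a4.
Among the remaining strategies, none is strictly dominated by another pure strategy of the same player, so the elimination stops.
Surviving strategies — Row: {W, X, Y}; Column: {a1, a2, a3}.

W, X, Y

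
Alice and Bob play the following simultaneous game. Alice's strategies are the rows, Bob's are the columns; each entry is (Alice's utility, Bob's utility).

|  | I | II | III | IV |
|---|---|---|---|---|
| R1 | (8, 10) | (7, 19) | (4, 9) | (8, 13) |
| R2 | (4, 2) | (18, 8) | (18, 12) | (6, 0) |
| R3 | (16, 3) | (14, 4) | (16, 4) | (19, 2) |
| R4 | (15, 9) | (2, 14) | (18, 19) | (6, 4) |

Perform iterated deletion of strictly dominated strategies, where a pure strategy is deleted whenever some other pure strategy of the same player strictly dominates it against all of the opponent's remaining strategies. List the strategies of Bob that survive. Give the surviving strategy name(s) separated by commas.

For Alice, R3 strictly dominates R1 on the remaining columns (I: 16>8, II: 14>7, III: 16>4, IV: 19>8); eliminate R1.
For Bob, II strictly dominates I on the remaining rows (R2: 8>2, R3: 4>3, R4: 14>9); eliminate I.
Column IV is eliminated: II beats it against every remaining row (R2: 8>0, R3: 4>2, R4: 14>4).
Alice's strategy R3 is strictly dominated by R2 (II: 18>14, III: 18>16) and is removed.
Column II is eliminated: III beats it against every remaining row (R2: 12>8, R4: 19>14).
Among the remaining strategies, none is strictly dominated by another pure strategy of the same player, so the elimination stops.
Surviving strategies — Alice: {R2, R4}; Bob: {III}.

III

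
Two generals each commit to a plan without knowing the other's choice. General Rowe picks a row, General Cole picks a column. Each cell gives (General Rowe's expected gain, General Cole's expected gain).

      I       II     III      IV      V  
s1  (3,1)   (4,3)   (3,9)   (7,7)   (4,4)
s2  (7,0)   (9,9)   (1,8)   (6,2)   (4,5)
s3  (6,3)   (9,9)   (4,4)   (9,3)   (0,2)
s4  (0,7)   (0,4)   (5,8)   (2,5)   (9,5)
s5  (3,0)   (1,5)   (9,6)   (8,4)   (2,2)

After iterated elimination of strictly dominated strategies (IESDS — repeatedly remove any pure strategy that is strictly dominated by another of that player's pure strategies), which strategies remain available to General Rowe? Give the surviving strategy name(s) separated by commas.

General Cole's strategy I is strictly dominated by III (s1: 9>1, s2: 8>0, s3: 4>3, s4: 8>7, s5: 6>0) and is removed.
General Cole's strategy IV is strictly dominated by III (s1: 9>7, s2: 8>2, s3: 4>3, s4: 8>5, s5: 6>4) and is removed.
For General Cole, III strictly dominates V on the remaining rows (s1: 9>4, s2: 8>5, s3: 4>2, s4: 8>5, s5: 6>2); eliminate V.
Row s1 is eliminated: s3 beats it against every remaining column (II: 9>4, III: 4>3).
General Rowe's strategy s4 is strictly dominated by s5 (II: 1>0, III: 9>5) and is removed.
Among the remaining strategies, none is strictly dominated by another pure strategy of the same player, so the elimination stops.
Surviving strategies — General Rowe: {s2, s3, s5}; General Cole: {II, III}.

s2, s3, s5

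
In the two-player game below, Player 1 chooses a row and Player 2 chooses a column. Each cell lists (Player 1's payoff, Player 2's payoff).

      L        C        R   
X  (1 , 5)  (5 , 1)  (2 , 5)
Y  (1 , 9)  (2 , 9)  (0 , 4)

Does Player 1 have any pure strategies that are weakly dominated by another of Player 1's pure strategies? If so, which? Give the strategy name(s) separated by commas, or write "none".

Nothing dominates X: Y at C (5>2).
Y: dominated, since X does at least as well everywhere (L: 1=1, C: 5>2, R: 2>0).

Y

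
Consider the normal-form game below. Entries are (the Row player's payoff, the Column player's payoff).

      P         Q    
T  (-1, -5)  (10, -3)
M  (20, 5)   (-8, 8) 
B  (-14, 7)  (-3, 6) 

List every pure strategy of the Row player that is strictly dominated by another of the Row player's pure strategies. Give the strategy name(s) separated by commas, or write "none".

T is not dominated — it holds its own against M at Q (10>-8); B at P (-1>-14).
Nothing dominates M: T at P (20>-1); B at P (20>-14).
B is strictly dominated by T (P: -1>-14, Q: 10>-3).

B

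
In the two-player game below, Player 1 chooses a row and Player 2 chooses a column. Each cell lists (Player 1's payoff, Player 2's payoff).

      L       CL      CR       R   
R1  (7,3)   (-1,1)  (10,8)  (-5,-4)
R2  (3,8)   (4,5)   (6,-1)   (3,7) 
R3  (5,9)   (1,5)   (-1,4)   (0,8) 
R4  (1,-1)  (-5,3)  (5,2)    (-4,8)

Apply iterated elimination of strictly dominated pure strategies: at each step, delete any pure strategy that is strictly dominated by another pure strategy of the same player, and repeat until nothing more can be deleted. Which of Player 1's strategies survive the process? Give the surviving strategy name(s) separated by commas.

Player 1's strategy R4 is strictly dominated by R2 (L: 3>1, CL: 4>-5, CR: 6>5, R: 3>-4) and is removed.
Column CL is eliminated: L beats it against every remaining row (R1: 3>1, R2: 8>5, R3: 9>5).
Player 2's strategy R is strictly dominated by L (R1: 3>-4, R2: 8>7, R3: 9>8) and is removed.
For Player 1, R1 strictly dominates R2 on the remaining columns (L: 7>3, CR: 10>6); eliminate R2.
For Player 1, R1 strictly dominates R3 on the remaining columns (L: 7>5, CR: 10>-1); eliminate R3.
Column L is eliminated: CR beats it against every remaining row (R1: 8>3).
Among the remaining strategies, none is strictly dominated by another pure strategy of the same player, so the elimination stops.
Surviving strategies — Player 1: {R1}; Player 2: {CR}.

R1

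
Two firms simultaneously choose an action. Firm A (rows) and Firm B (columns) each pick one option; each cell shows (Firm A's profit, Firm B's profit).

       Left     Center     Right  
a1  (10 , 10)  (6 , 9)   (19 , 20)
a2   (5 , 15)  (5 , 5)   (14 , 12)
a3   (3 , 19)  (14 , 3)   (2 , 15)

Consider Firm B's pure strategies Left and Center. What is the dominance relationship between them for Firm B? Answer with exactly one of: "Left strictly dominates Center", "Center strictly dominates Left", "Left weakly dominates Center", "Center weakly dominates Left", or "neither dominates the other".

Compare Left to Center across each opponent action: a1: 10>9, a2: 15>5, a3: 19>3.
Every comparison favours Left, so Left strictly dominates Center.

Left strictly dominates Center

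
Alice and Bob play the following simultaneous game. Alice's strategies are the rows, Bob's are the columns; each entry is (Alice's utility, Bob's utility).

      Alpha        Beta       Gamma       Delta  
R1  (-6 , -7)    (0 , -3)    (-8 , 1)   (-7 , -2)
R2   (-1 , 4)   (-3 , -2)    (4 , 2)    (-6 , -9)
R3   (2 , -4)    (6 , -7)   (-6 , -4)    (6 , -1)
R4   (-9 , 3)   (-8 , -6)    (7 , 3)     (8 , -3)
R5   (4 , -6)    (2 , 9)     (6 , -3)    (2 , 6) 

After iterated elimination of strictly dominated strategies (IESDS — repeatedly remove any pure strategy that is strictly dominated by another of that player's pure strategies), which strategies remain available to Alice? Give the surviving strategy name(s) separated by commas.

R3, R4, R5

Row R1 is eliminated: R3 beats it against every remaining column (Alpha: 2>-6, Beta: 6>0, Gamma: -6>-8, Delta: 6>-7).
Alice's strategy R2 is strictly dominated by R5 (Alpha: 4>-1, Beta: 2>-3, Gamma: 6>4, Delta: 2>-6) and is removed.
Among the remaining strategies, none is strictly dominated by another pure strategy of the same player, so the elimination stops.
Surviving strategies — Alice: {R3, R4, R5}; Bob: {Alpha, Beta, Gamma, Delta}.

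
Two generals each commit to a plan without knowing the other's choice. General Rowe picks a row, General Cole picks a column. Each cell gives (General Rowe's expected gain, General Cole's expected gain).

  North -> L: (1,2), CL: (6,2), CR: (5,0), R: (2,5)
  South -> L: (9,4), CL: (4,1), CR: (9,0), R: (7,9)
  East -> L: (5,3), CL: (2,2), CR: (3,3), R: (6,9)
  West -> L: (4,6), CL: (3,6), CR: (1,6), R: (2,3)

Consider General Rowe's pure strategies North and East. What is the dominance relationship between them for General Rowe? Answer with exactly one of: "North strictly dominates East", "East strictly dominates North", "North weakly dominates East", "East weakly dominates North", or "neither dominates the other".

neither dominates the other

North's payoffs vs East's, by General Cole's action — L: 1<5, CL: 6>2, CR: 5>3, R: 2<6.
North does better at CL, CR but worse at L, R; neither strategy dominates the other.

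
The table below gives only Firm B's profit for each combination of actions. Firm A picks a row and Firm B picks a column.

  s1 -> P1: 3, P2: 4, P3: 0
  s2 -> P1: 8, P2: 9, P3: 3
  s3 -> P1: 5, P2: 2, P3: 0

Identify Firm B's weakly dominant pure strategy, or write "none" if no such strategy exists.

P1 fails to dominate P2 at s1 (3<4).
P2 fails to dominate P1 at s3 (2<5).
P3 fails to dominate P1 at s1 (0<3).
No single strategy dominates all the others.

none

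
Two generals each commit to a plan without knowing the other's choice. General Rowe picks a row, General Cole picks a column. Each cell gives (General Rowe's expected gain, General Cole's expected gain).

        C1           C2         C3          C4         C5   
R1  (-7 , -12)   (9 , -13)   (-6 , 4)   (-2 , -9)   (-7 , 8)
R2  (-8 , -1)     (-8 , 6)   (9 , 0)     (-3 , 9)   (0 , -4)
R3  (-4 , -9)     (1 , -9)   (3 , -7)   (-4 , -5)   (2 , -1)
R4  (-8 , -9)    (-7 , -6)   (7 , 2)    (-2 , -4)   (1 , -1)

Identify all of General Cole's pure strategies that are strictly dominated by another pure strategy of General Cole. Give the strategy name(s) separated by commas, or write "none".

C1: dominated, since C3 does at least as well everywhere (R1: 4>-12, R2: 0>-1, R3: -7>-9, R4: 2>-9).
C2 is strictly dominated by C4 (R1: -9>-13, R2: 9>6, R3: -5>-9, R4: -4>-6).
C3: no other strategy beats it everywhere (C1 at R1 (4>-12); C2 at R1 (4>-13); C4 at R1 (4>-9); C5 at R2 (0>-4)).
C4: no other strategy beats it everywhere (C1 at R1 (-9>-12); C2 at R1 (-9>-13); C3 at R2 (9>0); C5 at R2 (9>-4)).
Nothing dominates C5: C1 at R1 (8>-12); C2 at R1 (8>-13); C3 at R1 (8>4); C4 at R1 (8>-9).

C1, C2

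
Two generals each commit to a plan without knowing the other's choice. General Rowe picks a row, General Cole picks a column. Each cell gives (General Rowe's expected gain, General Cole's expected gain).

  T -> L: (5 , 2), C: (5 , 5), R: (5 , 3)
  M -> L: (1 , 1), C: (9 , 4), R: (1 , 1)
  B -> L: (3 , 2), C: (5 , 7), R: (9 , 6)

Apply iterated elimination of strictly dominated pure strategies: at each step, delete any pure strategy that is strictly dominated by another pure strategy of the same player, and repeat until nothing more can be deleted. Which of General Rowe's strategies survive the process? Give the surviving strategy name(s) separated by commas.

General Cole's strategy L is strictly dominated by C (T: 5>2, M: 4>1, B: 7>2) and is removed.
Column R is eliminated: C beats it against every remaining row (T: 5>3, M: 4>1, B: 7>6).
For General Rowe, M strictly dominates T on the remaining columns (C: 9>5); eliminate T.
General Rowe's strategy B is strictly dominated by M (C: 9>5) and is removed.
Among the remaining strategies, none is strictly dominated by another pure strategy of the same player, so the elimination stops.
Surviving strategies — General Rowe: {M}; General Cole: {C}.

M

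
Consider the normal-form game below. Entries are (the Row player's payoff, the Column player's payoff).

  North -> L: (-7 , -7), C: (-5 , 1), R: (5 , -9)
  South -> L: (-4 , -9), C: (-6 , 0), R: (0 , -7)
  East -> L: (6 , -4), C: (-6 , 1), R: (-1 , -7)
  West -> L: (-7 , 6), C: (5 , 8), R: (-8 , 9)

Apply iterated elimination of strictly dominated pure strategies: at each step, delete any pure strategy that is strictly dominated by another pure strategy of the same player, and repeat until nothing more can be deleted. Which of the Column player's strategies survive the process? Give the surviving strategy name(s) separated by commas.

C, R

Column L is eliminated: C beats it against every remaining row (North: 1>-7, South: 0>-9, East: 1>-4, West: 8>6).
Row South is eliminated: North beats it against every remaining column (C: -5>-6, R: 5>0).
For the Row player, North strictly dominates East on the remaining columns (C: -5>-6, R: 5>-1); eliminate East.
Among the remaining strategies, none is strictly dominated by another pure strategy of the same player, so the elimination stops.
Surviving strategies — the Row player: {North, West}; the Column player: {C, R}.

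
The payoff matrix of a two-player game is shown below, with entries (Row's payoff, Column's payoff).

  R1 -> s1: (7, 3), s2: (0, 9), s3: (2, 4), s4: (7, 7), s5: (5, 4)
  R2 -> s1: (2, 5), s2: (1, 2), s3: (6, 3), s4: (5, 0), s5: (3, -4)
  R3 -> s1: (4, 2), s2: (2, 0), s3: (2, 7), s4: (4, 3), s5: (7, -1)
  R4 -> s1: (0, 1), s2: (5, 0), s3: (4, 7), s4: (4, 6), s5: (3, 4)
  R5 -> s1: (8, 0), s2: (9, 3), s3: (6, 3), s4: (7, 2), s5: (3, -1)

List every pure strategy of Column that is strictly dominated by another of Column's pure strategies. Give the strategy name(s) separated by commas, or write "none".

s5

s1 is not dominated — it holds its own against s2 at R2 (5>2); s3 at R2 (5>3); s4 at R2 (5>0); s5 at R2 (5>-4).
s2: no other strategy beats it everywhere (s1 at R1 (9>3); s3 at R1 (9>4); s4 at R1 (9>7); s5 at R1 (9>4)).
s3 is not dominated — it holds its own against s1 at R1 (4>3); s2 at R2 (3>2); s4 at R2 (3>0); s5 at R1 (4=4).
Nothing dominates s4: s1 at R1 (7>3); s2 at R3 (3>0); s3 at R1 (7>4); s5 at R1 (7>4).
s5 is strictly dominated by s4 (R1: 7>4, R2: 0>-4, R3: 3>-1, R4: 6>4, R5: 2>-1).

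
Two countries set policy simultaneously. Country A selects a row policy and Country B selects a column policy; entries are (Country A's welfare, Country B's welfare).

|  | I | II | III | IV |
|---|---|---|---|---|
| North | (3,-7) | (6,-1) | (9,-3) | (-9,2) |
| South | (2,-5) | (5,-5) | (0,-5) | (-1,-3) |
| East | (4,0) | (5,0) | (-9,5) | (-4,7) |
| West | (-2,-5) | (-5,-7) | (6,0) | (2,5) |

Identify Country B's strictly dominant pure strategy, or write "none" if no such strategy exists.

IV

IV vs I: North: 2>-7, South: -3>-5, East: 7>0, West: 5>-5.
IV vs II: North: 2>-1, South: -3>-5, East: 7>0, West: 5>-7.
IV vs III: North: 2>-3, South: -3>-5, East: 7>5, West: 5>0.
IV strictly beats every other strategy against every opponent action, so it is strictly dominant.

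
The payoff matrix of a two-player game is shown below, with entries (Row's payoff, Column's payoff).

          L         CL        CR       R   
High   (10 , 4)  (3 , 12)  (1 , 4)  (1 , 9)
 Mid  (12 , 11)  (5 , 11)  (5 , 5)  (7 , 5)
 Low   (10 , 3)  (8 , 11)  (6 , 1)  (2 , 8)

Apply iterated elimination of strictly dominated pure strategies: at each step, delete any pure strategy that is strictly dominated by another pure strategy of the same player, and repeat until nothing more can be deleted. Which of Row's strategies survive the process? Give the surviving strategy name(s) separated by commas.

Row High is eliminated: Mid beats it against every remaining column (L: 12>10, CL: 5>3, CR: 5>1, R: 7>1).
Column's strategy CR is strictly dominated by L (Mid: 11>5, Low: 3>1) and is removed.
Column's strategy R is strictly dominated by CL (Mid: 11>5, Low: 11>8) and is removed.
Among the remaining strategies, none is strictly dominated by another pure strategy of the same player, so the elimination stops.
Surviving strategies — Row: {Mid, Low}; Column: {L, CL}.

Mid, Low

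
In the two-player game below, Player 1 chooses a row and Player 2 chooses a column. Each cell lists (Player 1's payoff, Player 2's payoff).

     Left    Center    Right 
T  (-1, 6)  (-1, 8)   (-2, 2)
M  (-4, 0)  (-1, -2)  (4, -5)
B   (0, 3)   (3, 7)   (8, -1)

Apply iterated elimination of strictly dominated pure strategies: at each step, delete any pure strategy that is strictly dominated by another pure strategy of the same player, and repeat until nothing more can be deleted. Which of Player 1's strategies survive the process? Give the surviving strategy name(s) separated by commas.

B

For Player 1, B strictly dominates T on the remaining columns (Left: 0>-1, Center: 3>-1, Right: 8>-2); eliminate T.
Row M is eliminated: B beats it against every remaining column (Left: 0>-4, Center: 3>-1, Right: 8>4).
For Player 2, Center strictly dominates Left on the remaining rows (B: 7>3); eliminate Left.
For Player 2, Center strictly dominates Right on the remaining rows (B: 7>-1); eliminate Right.
Among the remaining strategies, none is strictly dominated by another pure strategy of the same player, so the elimination stops.
Surviving strategies — Player 1: {B}; Player 2: {Center}.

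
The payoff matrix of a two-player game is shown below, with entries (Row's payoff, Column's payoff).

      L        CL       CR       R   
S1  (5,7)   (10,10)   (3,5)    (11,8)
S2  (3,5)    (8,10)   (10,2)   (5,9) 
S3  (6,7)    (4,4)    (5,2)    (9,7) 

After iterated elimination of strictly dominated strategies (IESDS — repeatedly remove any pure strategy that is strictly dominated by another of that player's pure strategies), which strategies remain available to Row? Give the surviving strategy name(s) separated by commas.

S1, S3

Column CR is eliminated: L beats it against every remaining row (S1: 7>5, S2: 5>2, S3: 7>2).
Row S2 is eliminated: S1 beats it against every remaining column (L: 5>3, CL: 10>8, R: 11>5).
Among the remaining strategies, none is strictly dominated by another pure strategy of the same player, so the elimination stops.
Surviving strategies — Row: {S1, S3}; Column: {L, CL, R}.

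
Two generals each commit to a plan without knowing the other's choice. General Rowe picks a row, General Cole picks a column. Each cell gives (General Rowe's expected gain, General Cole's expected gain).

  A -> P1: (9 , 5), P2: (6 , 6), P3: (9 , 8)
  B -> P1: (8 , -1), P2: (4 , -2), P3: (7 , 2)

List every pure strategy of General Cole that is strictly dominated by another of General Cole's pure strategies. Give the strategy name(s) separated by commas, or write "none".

P1: dominated, since P3 does at least as well everywhere (A: 8>5, B: 2>-1).
P3 strictly dominates P2 — A: 8>6, B: 2>-2.
P3: no other strategy beats it everywhere (P1 at A (8>5); P2 at A (8>6)).

P1, P2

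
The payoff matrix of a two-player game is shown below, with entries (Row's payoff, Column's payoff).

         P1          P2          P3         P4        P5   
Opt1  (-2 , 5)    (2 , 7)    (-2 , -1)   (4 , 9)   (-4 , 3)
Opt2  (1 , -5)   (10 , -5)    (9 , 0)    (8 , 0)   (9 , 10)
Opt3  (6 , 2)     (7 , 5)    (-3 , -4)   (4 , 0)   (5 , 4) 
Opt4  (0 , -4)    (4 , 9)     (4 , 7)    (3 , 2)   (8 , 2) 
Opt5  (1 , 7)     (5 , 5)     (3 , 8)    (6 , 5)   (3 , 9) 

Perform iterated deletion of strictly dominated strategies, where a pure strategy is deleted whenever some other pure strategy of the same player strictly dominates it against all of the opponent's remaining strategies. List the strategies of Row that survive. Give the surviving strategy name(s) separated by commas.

Row's strategy Opt1 is strictly dominated by Opt2 (P1: 1>-2, P2: 10>2, P3: 9>-2, P4: 8>4, P5: 9>-4) and is removed.
Row Opt4 is eliminated: Opt2 beats it against every remaining column (P1: 1>0, P2: 10>4, P3: 9>4, P4: 8>3, P5: 9>8).
Column's strategy P1 is strictly dominated by P5 (Opt2: 10>-5, Opt3: 4>2, Opt5: 9>7) and is removed.
Row Opt3 is eliminated: Opt2 beats it against every remaining column (P2: 10>7, P3: 9>-3, P4: 8>4, P5: 9>5).
For Row, Opt2 strictly dominates Opt5 on the remaining columns (P2: 10>5, P3: 9>3, P4: 8>6, P5: 9>3); eliminate Opt5.
For Column, P3 strictly dominates P2 on the remaining rows (Opt2: 0>-5); eliminate P2.
For Column, P5 strictly dominates P3 on the remaining rows (Opt2: 10>0); eliminate P3.
Column P4 is eliminated: P5 beats it against every remaining row (Opt2: 10>0).
Among the remaining strategies, none is strictly dominated by another pure strategy of the same player, so the elimination stops.
Surviving strategies — Row: {Opt2}; Column: {P5}.

Opt2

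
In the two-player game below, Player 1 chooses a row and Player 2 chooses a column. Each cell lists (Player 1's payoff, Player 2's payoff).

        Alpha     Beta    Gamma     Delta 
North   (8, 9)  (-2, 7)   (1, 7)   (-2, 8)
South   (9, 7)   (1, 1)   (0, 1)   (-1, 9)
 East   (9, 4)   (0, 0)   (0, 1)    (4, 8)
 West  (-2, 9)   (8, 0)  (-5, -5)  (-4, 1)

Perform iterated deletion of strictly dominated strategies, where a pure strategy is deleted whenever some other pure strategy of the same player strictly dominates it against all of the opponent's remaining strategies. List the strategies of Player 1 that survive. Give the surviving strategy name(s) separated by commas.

East

Column Beta is eliminated: Alpha beats it against every remaining row (North: 9>7, South: 7>1, East: 4>0, West: 9>0).
Row West is eliminated: North beats it against every remaining column (Alpha: 8>-2, Gamma: 1>-5, Delta: -2>-4).
Player 2's strategy Gamma is strictly dominated by Alpha (North: 9>7, South: 7>1, East: 4>1) and is removed.
Player 1's strategy North is strictly dominated by South (Alpha: 9>8, Delta: -1>-2) and is removed.
Column Alpha is eliminated: Delta beats it against every remaining row (South: 9>7, East: 8>4).
Row South is eliminated: East beats it against every remaining column (Delta: 4>-1).
Among the remaining strategies, none is strictly dominated by another pure strategy of the same player, so the elimination stops.
Surviving strategies — Player 1: {East}; Player 2: {Delta}.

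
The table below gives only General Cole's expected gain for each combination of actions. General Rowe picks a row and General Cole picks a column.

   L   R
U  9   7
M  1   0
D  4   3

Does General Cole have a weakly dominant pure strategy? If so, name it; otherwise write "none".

L

L vs R: U: 9>7, M: 1>0, D: 4>3.
L is at least as good as every other strategy against every opponent action, so it is weakly dominant.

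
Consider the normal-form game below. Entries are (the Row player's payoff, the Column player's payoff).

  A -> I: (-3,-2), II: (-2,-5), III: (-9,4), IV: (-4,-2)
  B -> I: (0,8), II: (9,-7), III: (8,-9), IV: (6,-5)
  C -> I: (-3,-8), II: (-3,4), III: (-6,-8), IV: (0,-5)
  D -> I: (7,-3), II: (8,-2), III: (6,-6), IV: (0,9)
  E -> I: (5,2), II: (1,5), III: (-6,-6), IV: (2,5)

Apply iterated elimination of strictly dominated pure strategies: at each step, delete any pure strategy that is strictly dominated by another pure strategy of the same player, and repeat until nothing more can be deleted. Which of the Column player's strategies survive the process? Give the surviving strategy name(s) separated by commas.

I, II, IV

The Row player's strategy A is strictly dominated by B (I: 0>-3, II: 9>-2, III: 8>-9, IV: 6>-4) and is removed.
Row C is eliminated: B beats it against every remaining column (I: 0>-3, II: 9>-3, III: 8>-6, IV: 6>0).
The Column player's strategy III is strictly dominated by I (B: 8>-9, D: -3>-6, E: 2>-6) and is removed.
Among the remaining strategies, none is strictly dominated by another pure strategy of the same player, so the elimination stops.
Surviving strategies — the Row player: {B, D, E}; the Column player: {I, II, IV}.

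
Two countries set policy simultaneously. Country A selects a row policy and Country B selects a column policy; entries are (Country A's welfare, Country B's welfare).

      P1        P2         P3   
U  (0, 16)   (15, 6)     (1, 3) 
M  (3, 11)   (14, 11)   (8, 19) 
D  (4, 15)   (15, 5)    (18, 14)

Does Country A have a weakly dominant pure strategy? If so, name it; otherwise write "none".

D

D vs U: P1: 4>0, P2: 15=15, P3: 18>1.
D vs M: P1: 4>3, P2: 15>14, P3: 18>8.
D is at least as good as every other strategy against every opponent action, so it is weakly dominant.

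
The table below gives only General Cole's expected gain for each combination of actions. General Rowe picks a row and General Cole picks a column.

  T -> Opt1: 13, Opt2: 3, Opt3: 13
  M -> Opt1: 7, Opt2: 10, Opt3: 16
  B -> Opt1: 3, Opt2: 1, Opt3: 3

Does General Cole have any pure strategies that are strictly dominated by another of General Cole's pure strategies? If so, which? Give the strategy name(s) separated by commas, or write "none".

Opt2

Opt1: no other strategy beats it everywhere (Opt2 at T (13>3); Opt3 at T (13=13)).
Opt3 strictly dominates Opt2 — T: 13>3, M: 16>10, B: 3>1.
Nothing dominates Opt3: Opt1 at T (13=13); Opt2 at T (13>3).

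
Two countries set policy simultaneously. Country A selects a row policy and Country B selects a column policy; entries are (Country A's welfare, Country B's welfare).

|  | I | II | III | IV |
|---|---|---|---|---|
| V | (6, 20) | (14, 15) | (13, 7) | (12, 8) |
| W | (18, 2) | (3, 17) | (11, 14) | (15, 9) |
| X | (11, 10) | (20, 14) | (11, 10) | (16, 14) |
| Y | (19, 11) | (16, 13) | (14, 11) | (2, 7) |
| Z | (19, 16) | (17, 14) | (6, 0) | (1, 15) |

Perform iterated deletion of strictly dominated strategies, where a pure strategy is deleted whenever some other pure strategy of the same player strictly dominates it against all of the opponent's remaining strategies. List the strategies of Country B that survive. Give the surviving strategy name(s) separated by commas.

I, II, IV

Country B's strategy III is strictly dominated by II (V: 15>7, W: 17>14, X: 14>10, Y: 13>11, Z: 14>0) and is removed.
Country A's strategy V is strictly dominated by X (I: 11>6, II: 20>14, IV: 16>12) and is removed.
Among the remaining strategies, none is strictly dominated by another pure strategy of the same player, so the elimination stops.
Surviving strategies — Country A: {W, X, Y, Z}; Country B: {I, II, IV}.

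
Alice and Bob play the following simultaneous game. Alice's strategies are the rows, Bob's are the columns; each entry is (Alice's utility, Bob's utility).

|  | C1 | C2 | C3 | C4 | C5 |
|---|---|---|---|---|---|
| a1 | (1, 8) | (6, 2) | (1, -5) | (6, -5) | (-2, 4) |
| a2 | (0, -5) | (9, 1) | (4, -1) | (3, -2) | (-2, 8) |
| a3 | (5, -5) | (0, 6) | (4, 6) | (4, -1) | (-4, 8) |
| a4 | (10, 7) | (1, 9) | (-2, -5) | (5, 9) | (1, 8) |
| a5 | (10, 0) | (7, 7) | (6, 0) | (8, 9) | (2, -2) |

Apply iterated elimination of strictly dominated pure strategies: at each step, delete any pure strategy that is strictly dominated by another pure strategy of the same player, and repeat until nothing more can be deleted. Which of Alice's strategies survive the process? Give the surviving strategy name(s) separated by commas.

For Alice, a5 strictly dominates a1 on the remaining columns (C1: 10>1, C2: 7>6, C3: 6>1, C4: 8>6, C5: 2>-2); eliminate a1.
Row a3 is eliminated: a5 beats it against every remaining column (C1: 10>5, C2: 7>0, C3: 6>4, C4: 8>4, C5: 2>-4).
Bob's strategy C1 is strictly dominated by C2 (a2: 1>-5, a4: 9>7, a5: 7>0) and is removed.
For Alice, a5 strictly dominates a4 on the remaining columns (C2: 7>1, C3: 6>-2, C4: 8>5, C5: 2>1); eliminate a4.
For Bob, C2 strictly dominates C3 on the remaining rows (a2: 1>-1, a5: 7>0); eliminate C3.
Among the remaining strategies, none is strictly dominated by another pure strategy of the same player, so the elimination stops.
Surviving strategies — Alice: {a2, a5}; Bob: {C2, C4, C5}.

a2, a5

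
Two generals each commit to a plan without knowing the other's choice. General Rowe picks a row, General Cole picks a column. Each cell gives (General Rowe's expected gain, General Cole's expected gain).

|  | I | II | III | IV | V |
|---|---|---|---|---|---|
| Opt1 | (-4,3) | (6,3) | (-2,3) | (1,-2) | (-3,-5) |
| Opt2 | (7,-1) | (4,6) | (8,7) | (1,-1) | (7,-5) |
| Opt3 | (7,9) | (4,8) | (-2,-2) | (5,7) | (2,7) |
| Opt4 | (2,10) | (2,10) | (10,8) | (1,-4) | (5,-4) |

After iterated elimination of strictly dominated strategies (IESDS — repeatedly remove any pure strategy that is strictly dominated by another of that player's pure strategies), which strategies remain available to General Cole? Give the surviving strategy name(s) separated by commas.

For General Cole, II strictly dominates IV on the remaining rows (Opt1: 3>-2, Opt2: 6>-1, Opt3: 8>7, Opt4: 10>-4); eliminate IV.
For General Cole, I strictly dominates V on the remaining rows (Opt1: 3>-5, Opt2: -1>-5, Opt3: 9>7, Opt4: 10>-4); eliminate V.
Among the remaining strategies, none is strictly dominated by another pure strategy of the same player, so the elimination stops.
Surviving strategies — General Rowe: {Opt1, Opt2, Opt3, Opt4}; General Cole: {I, II, III}.

I, II, III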